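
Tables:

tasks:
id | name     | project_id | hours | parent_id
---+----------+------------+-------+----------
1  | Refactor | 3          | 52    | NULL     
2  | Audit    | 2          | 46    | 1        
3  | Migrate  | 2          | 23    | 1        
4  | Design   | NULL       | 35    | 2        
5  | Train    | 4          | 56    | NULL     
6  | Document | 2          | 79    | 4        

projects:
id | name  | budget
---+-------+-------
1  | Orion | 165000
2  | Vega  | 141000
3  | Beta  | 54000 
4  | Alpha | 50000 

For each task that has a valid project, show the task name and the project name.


INNER JOIN keeps only tasks rows whose project_id matches an id in projects. Walk through each task:
  - task 1 (Refactor): project_id=3 -> matches Beta
  - task 2 (Audit): project_id=2 -> matches Vega
  - task 3 (Migrate): project_id=2 -> matches Vega
  - task 4 (Design): project_id=NULL, no match -> dropped
  - task 5 (Train): project_id=4 -> matches Alpha
  - task 6 (Document): project_id=2 -> matches Vega
So 1 of 6 rows is dropped.

SQL:
SELECT a.name, b.name AS project
FROM tasks a
INNER JOIN projects b ON a.project_id = b.id

Result:
name     | project
---------+--------
Refactor | Beta   
Audit    | Vega   
Migrate  | Vega   
Train    | Alpha  
Document | Vega   


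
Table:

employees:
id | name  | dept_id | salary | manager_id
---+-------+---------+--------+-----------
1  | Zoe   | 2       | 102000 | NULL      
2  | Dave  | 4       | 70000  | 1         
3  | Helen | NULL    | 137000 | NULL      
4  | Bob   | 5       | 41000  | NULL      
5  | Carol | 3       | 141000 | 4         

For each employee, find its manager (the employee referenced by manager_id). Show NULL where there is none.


This is a self-join: employees is joined to a second copy of itself, matching each row's manager_id to another row's id. Use LEFT JOIN so rows with manager_id=NULL are kept.
  - employee 1 (Zoe): manager_id=NULL -> NULL
  - employee 2 (Dave): manager_id=1 -> Zoe
  - employee 3 (Helen): manager_id=NULL -> NULL
  - employee 4 (Bob): manager_id=NULL -> NULL
  - employee 5 (Carol): manager_id=4 -> Bob

SQL:
SELECT a.name AS item, b.name AS manager
FROM employees a
LEFT JOIN employees b ON a.manager_id = b.id

Result:
item  | manager
------+--------
Zoe   | NULL   
Dave  | Zoe    
Helen | NULL   
Bob   | NULL   
Carol | Bob    


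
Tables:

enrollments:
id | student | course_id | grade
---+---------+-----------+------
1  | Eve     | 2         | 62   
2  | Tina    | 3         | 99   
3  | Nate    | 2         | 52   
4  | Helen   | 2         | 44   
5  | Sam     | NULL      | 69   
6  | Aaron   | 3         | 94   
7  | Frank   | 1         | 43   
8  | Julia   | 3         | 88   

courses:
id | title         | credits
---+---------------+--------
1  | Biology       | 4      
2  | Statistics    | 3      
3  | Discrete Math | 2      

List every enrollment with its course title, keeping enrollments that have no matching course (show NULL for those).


LEFT JOIN keeps every row from enrollments (the left table); where course_id has no match in courses, the course columns become NULL. Walk through each enrollment:
  - enrollment 1 (Eve): course_id=2 -> matches Statistics
  - enrollment 2 (Tina): course_id=3 -> matches Discrete Math
  - enrollment 3 (Nate): course_id=2 -> matches Statistics
  - enrollment 4 (Helen): course_id=2 -> matches Statistics
  - enrollment 5 (Sam): course_id=NULL, no match -> kept with NULL
  - enrollment 6 (Aaron): course_id=3 -> matches Discrete Math
  - enrollment 7 (Frank): course_id=1 -> matches Biology
  - enrollment 8 (Julia): course_id=3 -> matches Discrete Math
All 8 rows appear; 1 has NULL course.

SQL:
SELECT a.student, b.title AS course
FROM enrollments a
LEFT JOIN courses b ON a.course_id = b.id

Result:
student | course       
--------+--------------
Eve     | Statistics   
Tina    | Discrete Math
Nate    | Statistics   
Helen   | Statistics   
Sam     | NULL         
Aaron   | Discrete Math
Frank   | Biology      
Julia   | Discrete Math


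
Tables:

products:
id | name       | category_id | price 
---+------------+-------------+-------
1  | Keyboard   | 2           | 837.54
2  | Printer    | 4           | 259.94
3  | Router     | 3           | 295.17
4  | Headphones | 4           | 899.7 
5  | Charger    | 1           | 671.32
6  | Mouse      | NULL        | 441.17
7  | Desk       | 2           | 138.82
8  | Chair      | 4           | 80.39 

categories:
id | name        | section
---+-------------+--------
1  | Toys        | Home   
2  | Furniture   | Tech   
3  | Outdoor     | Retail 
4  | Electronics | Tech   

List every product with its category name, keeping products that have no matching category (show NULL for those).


LEFT JOIN keeps every row from products (the left table); where category_id has no match in categories, the category columns become NULL. Walk through each product:
  - product 1 (Keyboard): category_id=2 -> matches Furniture
  - product 2 (Printer): category_id=4 -> matches Electronics
  - product 3 (Router): category_id=3 -> matches Outdoor
  - product 4 (Headphones): category_id=4 -> matches Electronics
  - product 5 (Charger): category_id=1 -> matches Toys
  - product 6 (Mouse): category_id=NULL, no match -> kept with NULL
  - product 7 (Desk): category_id=2 -> matches Furniture
  - product 8 (Chair): category_id=4 -> matches Electronics
All 8 rows appear; 1 has NULL category.

SQL:
SELECT a.name, b.name AS category
FROM products a
LEFT JOIN categories b ON a.category_id = b.id

Result:
name       | category   
-----------+------------
Keyboard   | Furniture  
Printer    | Electronics
Router     | Outdoor    
Headphones | Electronics
Charger    | Toys       
Mouse      | NULL       
Desk       | Furniture  
Chair      | Electronics


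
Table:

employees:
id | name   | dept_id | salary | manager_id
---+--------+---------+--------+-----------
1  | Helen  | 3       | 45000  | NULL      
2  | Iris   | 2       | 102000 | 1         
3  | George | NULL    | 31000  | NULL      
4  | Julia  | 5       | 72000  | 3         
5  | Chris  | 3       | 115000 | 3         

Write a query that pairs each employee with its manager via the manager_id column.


This is a self-join: employees is joined to a second copy of itself, matching each row's manager_id to another row's id. Use LEFT JOIN so rows with manager_id=NULL are kept.
  - employee 1 (Helen): manager_id=NULL -> NULL
  - employee 2 (Iris): manager_id=1 -> Helen
  - employee 3 (George): manager_id=NULL -> NULL
  - employee 4 (Julia): manager_id=3 -> George
  - employee 5 (Chris): manager_id=3 -> George

SQL:
SELECT a.name AS item, b.name AS manager
FROM employees a
LEFT JOIN employees b ON a.manager_id = b.id

Result:
item   | manager
-------+--------
Helen  | NULL   
Iris   | Helen  
George | NULL   
Julia  | George 
Chris  | George 


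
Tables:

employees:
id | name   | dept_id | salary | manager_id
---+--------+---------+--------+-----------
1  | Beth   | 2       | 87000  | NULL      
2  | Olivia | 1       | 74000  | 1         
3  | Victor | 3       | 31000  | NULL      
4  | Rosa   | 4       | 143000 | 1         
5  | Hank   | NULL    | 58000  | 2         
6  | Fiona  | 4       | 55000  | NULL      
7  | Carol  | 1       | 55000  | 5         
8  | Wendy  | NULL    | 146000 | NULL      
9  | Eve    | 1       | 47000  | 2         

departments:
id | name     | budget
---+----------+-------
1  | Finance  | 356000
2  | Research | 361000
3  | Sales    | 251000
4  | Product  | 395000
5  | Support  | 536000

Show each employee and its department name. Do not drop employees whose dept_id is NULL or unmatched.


LEFT JOIN keeps every row from employees (the left table); where dept_id has no match in departments, the department columns become NULL. Walk through each employee:
  - employee 1 (Beth): dept_id=2 -> matches Research
  - employee 2 (Olivia): dept_id=1 -> matches Finance
  - employee 3 (Victor): dept_id=3 -> matches Sales
  - employee 4 (Rosa): dept_id=4 -> matches Product
  - employee 5 (Hank): dept_id=NULL, no match -> kept with NULL
  - employee 6 (Fiona): dept_id=4 -> matches Product
  - employee 7 (Carol): dept_id=1 -> matches Finance
  - employee 8 (Wendy): dept_id=NULL, no match -> kept with NULL
  - employee 9 (Eve): dept_id=1 -> matches Finance
All 9 rows appear; 2 have NULL department.

SQL:
SELECT a.name, b.name AS department
FROM employees a
LEFT JOIN departments b ON a.dept_id = b.id

Result:
name   | department
-------+-----------
Beth   | Research  
Olivia | Finance   
Victor | Sales     
Rosa   | Product   
Hank   | NULL      
Fiona  | Product   
Carol  | Finance   
Wendy  | NULL      
Eve    | Finance   


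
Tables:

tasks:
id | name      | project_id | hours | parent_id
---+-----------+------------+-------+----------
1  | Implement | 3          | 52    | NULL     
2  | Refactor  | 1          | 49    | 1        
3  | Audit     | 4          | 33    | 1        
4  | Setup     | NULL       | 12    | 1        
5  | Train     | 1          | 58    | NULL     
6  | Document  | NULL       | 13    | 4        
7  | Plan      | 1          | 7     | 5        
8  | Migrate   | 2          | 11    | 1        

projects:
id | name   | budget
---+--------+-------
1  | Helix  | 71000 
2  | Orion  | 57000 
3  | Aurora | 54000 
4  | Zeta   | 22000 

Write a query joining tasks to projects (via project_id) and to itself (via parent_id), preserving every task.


Two LEFT JOINs from the same base table tasks: one to projects via project_id, one to tasks itself via parent_id. Both are LEFT so every task is preserved.
Match against projects:
  - task 1 (Implement): project_id=3 -> matches Aurora
  - task 2 (Refactor): project_id=1 -> matches Helix
  - task 3 (Audit): project_id=4 -> matches Zeta
  - task 4 (Setup): project_id=NULL, no match -> kept with NULL
  - task 5 (Train): project_id=1 -> matches Helix
  - task 6 (Document): project_id=NULL, no match -> kept with NULL
  - task 7 (Plan): project_id=1 -> matches Helix
  - task 8 (Migrate): project_id=2 -> matches Orion
Match against tasks (self):
  - task 1 (Implement): parent_id=NULL -> NULL
  - task 2 (Refactor): parent_id=1 -> Implement
  - task 3 (Audit): parent_id=1 -> Implement
  - task 4 (Setup): parent_id=1 -> Implement
  - task 5 (Train): parent_id=NULL -> NULL
  - task 6 (Document): parent_id=4 -> Setup
  - task 7 (Plan): parent_id=5 -> Train
  - task 8 (Migrate): parent_id=1 -> Implement

SQL:
SELECT a.name, b.name AS project, c.name AS parent
FROM tasks a
LEFT JOIN projects b ON a.project_id = b.id
LEFT JOIN tasks c ON a.parent_id = c.id

Result:
name      | project | parent   
----------+---------+----------
Implement | Aurora  | NULL     
Refactor  | Helix   | Implement
Audit     | Zeta    | Implement
Setup     | NULL    | Implement
Train     | Helix   | NULL     
Document  | NULL    | Setup    
Plan      | Helix   | Train    
Migrate   | Orion   | Implement


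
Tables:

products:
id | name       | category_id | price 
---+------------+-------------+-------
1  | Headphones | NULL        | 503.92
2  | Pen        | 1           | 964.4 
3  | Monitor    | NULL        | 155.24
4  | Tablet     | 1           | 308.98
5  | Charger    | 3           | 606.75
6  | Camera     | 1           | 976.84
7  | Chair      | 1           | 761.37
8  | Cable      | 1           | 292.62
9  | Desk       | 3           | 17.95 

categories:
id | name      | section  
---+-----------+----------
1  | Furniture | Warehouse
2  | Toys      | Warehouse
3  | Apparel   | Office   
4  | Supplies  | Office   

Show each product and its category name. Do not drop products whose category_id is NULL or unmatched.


LEFT JOIN keeps every row from products (the left table); where category_id has no match in categories, the category columns become NULL. Walk through each product:
  - product 1 (Headphones): category_id=NULL, no match -> kept with NULL
  - product 2 (Pen): category_id=1 -> matches Furniture
  - product 3 (Monitor): category_id=NULL, no match -> kept with NULL
  - product 4 (Tablet): category_id=1 -> matches Furniture
  - product 5 (Charger): category_id=3 -> matches Apparel
  - product 6 (Camera): category_id=1 -> matches Furniture
  - product 7 (Chair): category_id=1 -> matches Furniture
  - product 8 (Cable): category_id=1 -> matches Furniture
  - product 9 (Desk): category_id=3 -> matches Apparel
All 9 rows appear; 2 have NULL category.

SQL:
SELECT a.name, b.name AS category
FROM products a
LEFT JOIN categories b ON a.category_id = b.id

Result:
name       | category 
-----------+----------
Headphones | NULL     
Pen        | Furniture
Monitor    | NULL     
Tablet     | Furniture
Charger    | Apparel  
Camera     | Furniture
Chair      | Furniture
Cable      | Furniture
Desk       | Apparel  


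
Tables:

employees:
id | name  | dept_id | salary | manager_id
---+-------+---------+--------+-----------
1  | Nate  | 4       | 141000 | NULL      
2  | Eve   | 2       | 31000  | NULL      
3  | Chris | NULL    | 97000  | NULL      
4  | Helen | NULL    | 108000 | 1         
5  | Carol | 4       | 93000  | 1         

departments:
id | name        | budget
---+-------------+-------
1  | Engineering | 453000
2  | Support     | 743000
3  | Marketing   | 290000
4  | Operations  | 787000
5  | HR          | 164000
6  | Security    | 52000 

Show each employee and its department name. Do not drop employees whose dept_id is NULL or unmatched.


LEFT JOIN keeps every row from employees (the left table); where dept_id has no match in departments, the department columns become NULL. Walk through each employee:
  - employee 1 (Nate): dept_id=4 -> matches Operations
  - employee 2 (Eve): dept_id=2 -> matches Support
  - employee 3 (Chris): dept_id=NULL, no match -> kept with NULL
  - employee 4 (Helen): dept_id=NULL, no match -> kept with NULL
  - employee 5 (Carol): dept_id=4 -> matches Operations
All 5 rows appear; 2 have NULL department.

SQL:
SELECT a.name, b.name AS department
FROM employees a
LEFT JOIN departments b ON a.dept_id = b.id

Result:
name  | department
------+-----------
Nate  | Operations
Eve   | Support   
Chris | NULL      
Helen | NULL      
Carol | Operations


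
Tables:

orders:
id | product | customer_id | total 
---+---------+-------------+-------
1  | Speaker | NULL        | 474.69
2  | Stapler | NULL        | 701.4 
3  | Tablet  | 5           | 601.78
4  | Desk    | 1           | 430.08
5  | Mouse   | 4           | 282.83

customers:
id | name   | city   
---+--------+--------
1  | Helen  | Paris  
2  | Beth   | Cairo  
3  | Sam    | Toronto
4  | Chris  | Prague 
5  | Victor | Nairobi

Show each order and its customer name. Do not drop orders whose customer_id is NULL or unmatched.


LEFT JOIN keeps every row from orders (the left table); where customer_id has no match in customers, the customer columns become NULL. Walk through each order:
  - order 1 (Speaker): customer_id=NULL, no match -> kept with NULL
  - order 2 (Stapler): customer_id=NULL, no match -> kept with NULL
  - order 3 (Tablet): customer_id=5 -> matches Victor
  - order 4 (Desk): customer_id=1 -> matches Helen
  - order 5 (Mouse): customer_id=4 -> matches Chris
All 5 rows appear; 2 have NULL customer.

SQL:
SELECT a.product, b.name AS customer
FROM orders a
LEFT JOIN customers b ON a.customer_id = b.id

Result:
product | customer
--------+---------
Speaker | NULL    
Stapler | NULL    
Tablet  | Victor  
Desk    | Helen   
Mouse   | Chris   


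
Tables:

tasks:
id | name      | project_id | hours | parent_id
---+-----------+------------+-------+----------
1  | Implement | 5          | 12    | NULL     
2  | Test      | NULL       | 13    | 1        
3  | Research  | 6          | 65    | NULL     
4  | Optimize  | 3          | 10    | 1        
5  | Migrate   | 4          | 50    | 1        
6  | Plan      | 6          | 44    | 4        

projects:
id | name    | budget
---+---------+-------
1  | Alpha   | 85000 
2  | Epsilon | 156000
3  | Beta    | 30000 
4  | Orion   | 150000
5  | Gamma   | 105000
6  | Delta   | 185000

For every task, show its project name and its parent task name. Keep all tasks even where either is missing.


Two LEFT JOINs from the same base table tasks: one to projects via project_id, one to tasks itself via parent_id. Both are LEFT so every task is preserved.
Match against projects:
  - task 1 (Implement): project_id=5 -> matches Gamma
  - task 2 (Test): project_id=NULL, no match -> kept with NULL
  - task 3 (Research): project_id=6 -> matches Delta
  - task 4 (Optimize): project_id=3 -> matches Beta
  - task 5 (Migrate): project_id=4 -> matches Orion
  - task 6 (Plan): project_id=6 -> matches Delta
Match against tasks (self):
  - task 1 (Implement): parent_id=NULL -> NULL
  - task 2 (Test): parent_id=1 -> Implement
  - task 3 (Research): parent_id=NULL -> NULL
  - task 4 (Optimize): parent_id=1 -> Implement
  - task 5 (Migrate): parent_id=1 -> Implement
  - task 6 (Plan): parent_id=4 -> Optimize

SQL:
SELECT a.name, b.name AS project, c.name AS parent
FROM tasks a
LEFT JOIN projects b ON a.project_id = b.id
LEFT JOIN tasks c ON a.parent_id = c.id

Result:
name      | project | parent   
----------+---------+----------
Implement | Gamma   | NULL     
Test      | NULL    | Implement
Research  | Delta   | NULL     
Optimize  | Beta    | Implement
Migrate   | Orion   | Implement
Plan      | Delta   | Optimize 


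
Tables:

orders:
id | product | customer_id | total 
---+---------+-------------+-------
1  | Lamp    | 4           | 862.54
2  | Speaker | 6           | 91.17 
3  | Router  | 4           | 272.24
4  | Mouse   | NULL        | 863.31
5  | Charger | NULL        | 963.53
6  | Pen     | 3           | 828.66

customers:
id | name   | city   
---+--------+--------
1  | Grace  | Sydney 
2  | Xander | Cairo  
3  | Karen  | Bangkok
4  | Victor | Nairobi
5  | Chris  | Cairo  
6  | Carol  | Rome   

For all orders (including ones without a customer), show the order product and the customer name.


LEFT JOIN keeps every row from orders (the left table); where customer_id has no match in customers, the customer columns become NULL. Walk through each order:
  - order 1 (Lamp): customer_id=4 -> matches Victor
  - order 2 (Speaker): customer_id=6 -> matches Carol
  - order 3 (Router): customer_id=4 -> matches Victor
  - order 4 (Mouse): customer_id=NULL, no match -> kept with NULL
  - order 5 (Charger): customer_id=NULL, no match -> kept with NULL
  - order 6 (Pen): customer_id=3 -> matches Karen
All 6 rows appear; 2 have NULL customer.

SQL:
SELECT a.product, b.name AS customer
FROM orders a
LEFT JOIN customers b ON a.customer_id = b.id

Result:
product | customer
--------+---------
Lamp    | Victor  
Speaker | Carol   
Router  | Victor  
Mouse   | NULL    
Charger | NULL    
Pen     | Karen   


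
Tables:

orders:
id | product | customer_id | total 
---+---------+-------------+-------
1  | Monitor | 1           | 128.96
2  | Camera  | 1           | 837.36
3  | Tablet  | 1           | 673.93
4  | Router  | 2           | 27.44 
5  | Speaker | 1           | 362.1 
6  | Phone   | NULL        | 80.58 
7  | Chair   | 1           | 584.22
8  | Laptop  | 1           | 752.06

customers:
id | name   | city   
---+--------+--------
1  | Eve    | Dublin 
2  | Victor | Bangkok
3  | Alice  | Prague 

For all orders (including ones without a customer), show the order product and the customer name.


LEFT JOIN keeps every row from orders (the left table); where customer_id has no match in customers, the customer columns become NULL. Walk through each order:
  - order 1 (Monitor): customer_id=1 -> matches Eve
  - order 2 (Camera): customer_id=1 -> matches Eve
  - order 3 (Tablet): customer_id=1 -> matches Eve
  - order 4 (Router): customer_id=2 -> matches Victor
  - order 5 (Speaker): customer_id=1 -> matches Eve
  - order 6 (Phone): customer_id=NULL, no match -> kept with NULL
  - order 7 (Chair): customer_id=1 -> matches Eve
  - order 8 (Laptop): customer_id=1 -> matches Eve
All 8 rows appear; 1 has NULL customer.

SQL:
SELECT a.product, b.name AS customer
FROM orders a
LEFT JOIN customers b ON a.customer_id = b.id

Result:
product | customer
--------+---------
Monitor | Eve     
Camera  | Eve     
Tablet  | Eve     
Router  | Victor  
Speaker | Eve     
Phone   | NULL    
Chair   | Eve     
Laptop  | Eve     


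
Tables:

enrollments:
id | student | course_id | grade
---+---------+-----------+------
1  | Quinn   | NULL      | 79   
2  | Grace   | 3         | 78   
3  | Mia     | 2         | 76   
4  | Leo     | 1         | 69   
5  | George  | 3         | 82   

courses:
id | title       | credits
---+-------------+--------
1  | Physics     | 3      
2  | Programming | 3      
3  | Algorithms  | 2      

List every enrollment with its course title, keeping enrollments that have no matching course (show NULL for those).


LEFT JOIN keeps every row from enrollments (the left table); where course_id has no match in courses, the course columns become NULL. Walk through each enrollment:
  - enrollment 1 (Quinn): course_id=NULL, no match -> kept with NULL
  - enrollment 2 (Grace): course_id=3 -> matches Algorithms
  - enrollment 3 (Mia): course_id=2 -> matches Programming
  - enrollment 4 (Leo): course_id=1 -> matches Physics
  - enrollment 5 (George): course_id=3 -> matches Algorithms
All 5 rows appear; 1 has NULL course.

SQL:
SELECT a.student, b.title AS course
FROM enrollments a
LEFT JOIN courses b ON a.course_id = b.id

Result:
student | course     
--------+------------
Quinn   | NULL       
Grace   | Algorithms 
Mia     | Programming
Leo     | Physics    
George  | Algorithms 


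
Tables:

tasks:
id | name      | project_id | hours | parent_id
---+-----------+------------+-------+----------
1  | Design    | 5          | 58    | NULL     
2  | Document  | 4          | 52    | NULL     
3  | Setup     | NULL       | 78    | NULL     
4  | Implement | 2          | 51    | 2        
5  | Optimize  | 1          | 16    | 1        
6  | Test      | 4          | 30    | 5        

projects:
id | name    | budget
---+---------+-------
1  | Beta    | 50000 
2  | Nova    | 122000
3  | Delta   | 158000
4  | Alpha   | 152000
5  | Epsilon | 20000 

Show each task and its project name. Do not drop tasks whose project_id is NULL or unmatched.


LEFT JOIN keeps every row from tasks (the left table); where project_id has no match in projects, the project columns become NULL. Walk through each task:
  - task 1 (Design): project_id=5 -> matches Epsilon
  - task 2 (Document): project_id=4 -> matches Alpha
  - task 3 (Setup): project_id=NULL, no match -> kept with NULL
  - task 4 (Implement): project_id=2 -> matches Nova
  - task 5 (Optimize): project_id=1 -> matches Beta
  - task 6 (Test): project_id=4 -> matches Alpha
All 6 rows appear; 1 has NULL project.

SQL:
SELECT a.name, b.name AS project
FROM tasks a
LEFT JOIN projects b ON a.project_id = b.id

Result:
name      | project
----------+--------
Design    | Epsilon
Document  | Alpha  
Setup     | NULL   
Implement | Nova   
Optimize  | Beta   
Test      | Alpha  


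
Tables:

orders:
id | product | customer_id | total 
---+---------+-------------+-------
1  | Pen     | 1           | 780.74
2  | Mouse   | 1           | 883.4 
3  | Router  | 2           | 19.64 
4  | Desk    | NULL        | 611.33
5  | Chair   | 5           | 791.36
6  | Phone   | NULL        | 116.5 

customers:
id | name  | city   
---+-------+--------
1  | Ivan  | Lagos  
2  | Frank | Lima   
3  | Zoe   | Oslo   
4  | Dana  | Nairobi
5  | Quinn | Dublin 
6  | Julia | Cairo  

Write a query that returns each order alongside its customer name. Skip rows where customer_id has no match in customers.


INNER JOIN keeps only orders rows whose customer_id matches an id in customers. Walk through each order:
  - order 1 (Pen): customer_id=1 -> matches Ivan
  - order 2 (Mouse): customer_id=1 -> matches Ivan
  - order 3 (Router): customer_id=2 -> matches Frank
  - order 4 (Desk): customer_id=NULL, no match -> dropped
  - order 5 (Chair): customer_id=5 -> matches Quinn
  - order 6 (Phone): customer_id=NULL, no match -> dropped
So 2 of 6 rows are dropped.

SQL:
SELECT a.product, b.name AS customer
FROM orders a
INNER JOIN customers b ON a.customer_id = b.id

Result:
product | customer
--------+---------
Pen     | Ivan    
Mouse   | Ivan    
Router  | Frank   
Chair   | Quinn   


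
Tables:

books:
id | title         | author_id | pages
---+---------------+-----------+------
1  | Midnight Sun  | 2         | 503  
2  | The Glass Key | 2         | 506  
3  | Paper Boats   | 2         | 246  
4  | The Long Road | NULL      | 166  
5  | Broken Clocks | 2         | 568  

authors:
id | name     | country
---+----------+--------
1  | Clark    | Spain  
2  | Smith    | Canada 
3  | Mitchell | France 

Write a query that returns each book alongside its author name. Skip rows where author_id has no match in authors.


INNER JOIN keeps only books rows whose author_id matches an id in authors. Walk through each book:
  - book 1 (Midnight Sun): author_id=2 -> matches Smith
  - book 2 (The Glass Key): author_id=2 -> matches Smith
  - book 3 (Paper Boats): author_id=2 -> matches Smith
  - book 4 (The Long Road): author_id=NULL, no match -> dropped
  - book 5 (Broken Clocks): author_id=2 -> matches Smith
So 1 of 5 rows is dropped.

SQL:
SELECT a.title, b.name AS author
FROM books a
INNER JOIN authors b ON a.author_id = b.id

Result:
title         | author
--------------+-------
Midnight Sun  | Smith 
The Glass Key | Smith 
Paper Boats   | Smith 
Broken Clocks | Smith 


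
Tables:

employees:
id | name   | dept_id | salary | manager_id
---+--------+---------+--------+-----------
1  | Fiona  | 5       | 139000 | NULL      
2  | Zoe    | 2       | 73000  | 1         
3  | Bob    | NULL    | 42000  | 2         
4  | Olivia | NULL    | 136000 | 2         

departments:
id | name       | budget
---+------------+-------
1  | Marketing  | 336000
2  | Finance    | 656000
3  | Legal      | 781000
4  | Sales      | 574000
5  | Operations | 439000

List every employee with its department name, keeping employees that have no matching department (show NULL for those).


LEFT JOIN keeps every row from employees (the left table); where dept_id has no match in departments, the department columns become NULL. Walk through each employee:
  - employee 1 (Fiona): dept_id=5 -> matches Operations
  - employee 2 (Zoe): dept_id=2 -> matches Finance
  - employee 3 (Bob): dept_id=NULL, no match -> kept with NULL
  - employee 4 (Olivia): dept_id=NULL, no match -> kept with NULL
All 4 rows appear; 2 have NULL department.

SQL:
SELECT a.name, b.name AS department
FROM employees a
LEFT JOIN departments b ON a.dept_id = b.id

Result:
name   | department
-------+-----------
Fiona  | Operations
Zoe    | Finance   
Bob    | NULL      
Olivia | NULL      


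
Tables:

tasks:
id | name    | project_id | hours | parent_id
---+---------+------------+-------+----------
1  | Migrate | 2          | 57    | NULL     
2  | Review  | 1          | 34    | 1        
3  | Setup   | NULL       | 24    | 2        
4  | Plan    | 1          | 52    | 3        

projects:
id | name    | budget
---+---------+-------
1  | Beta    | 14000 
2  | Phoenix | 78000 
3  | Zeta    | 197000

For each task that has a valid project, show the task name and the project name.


INNER JOIN keeps only tasks rows whose project_id matches an id in projects. Walk through each task:
  - task 1 (Migrate): project_id=2 -> matches Phoenix
  - task 2 (Review): project_id=1 -> matches Beta
  - task 3 (Setup): project_id=NULL, no match -> dropped
  - task 4 (Plan): project_id=1 -> matches Beta
So 1 of 4 rows is dropped.

SQL:
SELECT a.name, b.name AS project
FROM tasks a
INNER JOIN projects b ON a.project_id = b.id

Result:
name    | project
--------+--------
Migrate | Phoenix
Review  | Beta   
Plan    | Beta   


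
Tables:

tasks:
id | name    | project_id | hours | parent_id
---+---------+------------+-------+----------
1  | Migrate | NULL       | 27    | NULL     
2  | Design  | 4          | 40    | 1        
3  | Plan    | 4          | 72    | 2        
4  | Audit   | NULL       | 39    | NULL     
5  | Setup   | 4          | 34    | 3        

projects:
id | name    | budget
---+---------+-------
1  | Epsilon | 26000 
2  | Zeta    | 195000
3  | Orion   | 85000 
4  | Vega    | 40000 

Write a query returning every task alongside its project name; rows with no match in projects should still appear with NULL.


LEFT JOIN keeps every row from tasks (the left table); where project_id has no match in projects, the project columns become NULL. Walk through each task:
  - task 1 (Migrate): project_id=NULL, no match -> kept with NULL
  - task 2 (Design): project_id=4 -> matches Vega
  - task 3 (Plan): project_id=4 -> matches Vega
  - task 4 (Audit): project_id=NULL, no match -> kept with NULL
  - task 5 (Setup): project_id=4 -> matches Vega
All 5 rows appear; 2 have NULL project.

SQL:
SELECT a.name, b.name AS project
FROM tasks a
LEFT JOIN projects b ON a.project_id = b.id

Result:
name    | project
--------+--------
Migrate | NULL   
Design  | Vega   
Plan    | Vega   
Audit   | NULL   
Setup   | Vega   


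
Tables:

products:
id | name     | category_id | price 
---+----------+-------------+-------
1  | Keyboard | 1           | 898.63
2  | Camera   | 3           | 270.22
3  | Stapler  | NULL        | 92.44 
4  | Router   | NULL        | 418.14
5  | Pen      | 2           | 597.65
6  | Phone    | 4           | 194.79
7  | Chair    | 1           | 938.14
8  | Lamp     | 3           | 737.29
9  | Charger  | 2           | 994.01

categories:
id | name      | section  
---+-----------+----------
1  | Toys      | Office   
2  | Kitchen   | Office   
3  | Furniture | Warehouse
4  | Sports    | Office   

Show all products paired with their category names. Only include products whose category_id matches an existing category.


INNER JOIN keeps only products rows whose category_id matches an id in categories. Walk through each product:
  - product 1 (Keyboard): category_id=1 -> matches Toys
  - product 2 (Camera): category_id=3 -> matches Furniture
  - product 3 (Stapler): category_id=NULL, no match -> dropped
  - product 4 (Router): category_id=NULL, no match -> dropped
  - product 5 (Pen): category_id=2 -> matches Kitchen
  - product 6 (Phone): category_id=4 -> matches Sports
  - product 7 (Chair): category_id=1 -> matches Toys
  - product 8 (Lamp): category_id=3 -> matches Furniture
  - product 9 (Charger): category_id=2 -> matches Kitchen
So 2 of 9 rows are dropped.

SQL:
SELECT a.name, b.name AS category
FROM products a
INNER JOIN categories b ON a.category_id = b.id

Result:
name     | category 
---------+----------
Keyboard | Toys     
Camera   | Furniture
Pen      | Kitchen  
Phone    | Sports   
Chair    | Toys     
Lamp     | Furniture
Charger  | Kitchen  


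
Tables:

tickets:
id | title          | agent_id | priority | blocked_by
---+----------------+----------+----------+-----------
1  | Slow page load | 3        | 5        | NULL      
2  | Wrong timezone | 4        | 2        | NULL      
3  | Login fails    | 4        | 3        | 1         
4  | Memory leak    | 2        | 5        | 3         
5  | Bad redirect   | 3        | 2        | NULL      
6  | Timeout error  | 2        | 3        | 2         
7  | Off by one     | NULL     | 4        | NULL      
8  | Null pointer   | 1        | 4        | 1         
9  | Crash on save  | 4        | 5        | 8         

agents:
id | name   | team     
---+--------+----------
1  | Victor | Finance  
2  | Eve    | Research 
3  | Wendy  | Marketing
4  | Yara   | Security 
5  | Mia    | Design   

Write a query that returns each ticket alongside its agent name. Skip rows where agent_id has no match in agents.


INNER JOIN keeps only tickets rows whose agent_id matches an id in agents. Walk through each ticket:
  - ticket 1 (Slow page load): agent_id=3 -> matches Wendy
  - ticket 2 (Wrong timezone): agent_id=4 -> matches Yara
  - ticket 3 (Login fails): agent_id=4 -> matches Yara
  - ticket 4 (Memory leak): agent_id=2 -> matches Eve
  - ticket 5 (Bad redirect): agent_id=3 -> matches Wendy
  - ticket 6 (Timeout error): agent_id=2 -> matches Eve
  - ticket 7 (Off by one): agent_id=NULL, no match -> dropped
  - ticket 8 (Null pointer): agent_id=1 -> matches Victor
  - ticket 9 (Crash on save): agent_id=4 -> matches Yara
So 1 of 9 rows is dropped.

SQL:
SELECT a.title, b.name AS agent
FROM tickets a
INNER JOIN agents b ON a.agent_id = b.id

Result:
title          | agent 
---------------+-------
Slow page load | Wendy 
Wrong timezone | Yara  
Login fails    | Yara  
Memory leak    | Eve   
Bad redirect   | Wendy 
Timeout error  | Eve   
Null pointer   | Victor
Crash on save  | Yara  


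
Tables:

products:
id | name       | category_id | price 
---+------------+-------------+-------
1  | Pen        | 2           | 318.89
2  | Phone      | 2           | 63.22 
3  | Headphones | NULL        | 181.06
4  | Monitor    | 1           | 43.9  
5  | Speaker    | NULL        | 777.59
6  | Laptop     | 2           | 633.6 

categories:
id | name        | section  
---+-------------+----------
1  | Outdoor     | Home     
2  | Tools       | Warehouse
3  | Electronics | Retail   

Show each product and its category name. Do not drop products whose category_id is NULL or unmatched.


LEFT JOIN keeps every row from products (the left table); where category_id has no match in categories, the category columns become NULL. Walk through each product:
  - product 1 (Pen): category_id=2 -> matches Tools
  - product 2 (Phone): category_id=2 -> matches Tools
  - product 3 (Headphones): category_id=NULL, no match -> kept with NULL
  - product 4 (Monitor): category_id=1 -> matches Outdoor
  - product 5 (Speaker): category_id=NULL, no match -> kept with NULL
  - product 6 (Laptop): category_id=2 -> matches Tools
All 6 rows appear; 2 have NULL category.

SQL:
SELECT a.name, b.name AS category
FROM products a
LEFT JOIN categories b ON a.category_id = b.id

Result:
name       | category
-----------+---------
Pen        | Tools   
Phone      | Tools   
Headphones | NULL    
Monitor    | Outdoor 
Speaker    | NULL    
Laptop     | Tools   


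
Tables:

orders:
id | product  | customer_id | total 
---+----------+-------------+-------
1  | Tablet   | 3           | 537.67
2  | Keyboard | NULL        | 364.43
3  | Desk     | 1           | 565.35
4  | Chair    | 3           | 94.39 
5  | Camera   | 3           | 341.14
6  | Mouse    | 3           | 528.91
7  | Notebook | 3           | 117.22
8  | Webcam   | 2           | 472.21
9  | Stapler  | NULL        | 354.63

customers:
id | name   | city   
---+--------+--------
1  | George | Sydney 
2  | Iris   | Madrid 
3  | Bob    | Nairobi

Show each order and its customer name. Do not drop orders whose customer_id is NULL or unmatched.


LEFT JOIN keeps every row from orders (the left table); where customer_id has no match in customers, the customer columns become NULL. Walk through each order:
  - order 1 (Tablet): customer_id=3 -> matches Bob
  - order 2 (Keyboard): customer_id=NULL, no match -> kept with NULL
  - order 3 (Desk): customer_id=1 -> matches George
  - order 4 (Chair): customer_id=3 -> matches Bob
  - order 5 (Camera): customer_id=3 -> matches Bob
  - order 6 (Mouse): customer_id=3 -> matches Bob
  - order 7 (Notebook): customer_id=3 -> matches Bob
  - order 8 (Webcam): customer_id=2 -> matches Iris
  - order 9 (Stapler): customer_id=NULL, no match -> kept with NULL
All 9 rows appear; 2 have NULL customer.

SQL:
SELECT a.product, b.name AS customer
FROM orders a
LEFT JOIN customers b ON a.customer_id = b.id

Result:
product  | customer
---------+---------
Tablet   | Bob     
Keyboard | NULL    
Desk     | George  
Chair    | Bob     
Camera   | Bob     
Mouse    | Bob     
Notebook | Bob     
Webcam   | Iris    
Stapler  | NULL    


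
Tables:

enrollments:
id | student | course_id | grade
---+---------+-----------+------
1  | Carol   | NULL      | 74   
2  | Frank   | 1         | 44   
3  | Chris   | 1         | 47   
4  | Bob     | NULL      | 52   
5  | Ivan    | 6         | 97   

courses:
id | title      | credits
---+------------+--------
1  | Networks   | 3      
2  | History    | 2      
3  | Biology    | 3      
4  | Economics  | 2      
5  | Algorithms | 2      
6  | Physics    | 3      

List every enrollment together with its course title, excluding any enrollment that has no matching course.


INNER JOIN keeps only enrollments rows whose course_id matches an id in courses. Walk through each enrollment:
  - enrollment 1 (Carol): course_id=NULL, no match -> dropped
  - enrollment 2 (Frank): course_id=1 -> matches Networks
  - enrollment 3 (Chris): course_id=1 -> matches Networks
  - enrollment 4 (Bob): course_id=NULL, no match -> dropped
  - enrollment 5 (Ivan): course_id=6 -> matches Physics
So 2 of 5 rows are dropped.

SQL:
SELECT a.student, b.title AS course
FROM enrollments a
INNER JOIN courses b ON a.course_id = b.id

Result:
student | course  
--------+---------
Frank   | Networks
Chris   | Networks
Ivan    | Physics 


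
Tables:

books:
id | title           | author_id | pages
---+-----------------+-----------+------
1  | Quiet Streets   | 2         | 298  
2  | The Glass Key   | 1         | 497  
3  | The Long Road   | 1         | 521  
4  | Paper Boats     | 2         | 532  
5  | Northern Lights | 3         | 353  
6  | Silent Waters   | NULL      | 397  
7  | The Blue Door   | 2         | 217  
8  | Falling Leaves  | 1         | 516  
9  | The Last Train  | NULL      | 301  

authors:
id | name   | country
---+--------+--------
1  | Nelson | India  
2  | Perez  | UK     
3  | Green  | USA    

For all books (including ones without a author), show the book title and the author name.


LEFT JOIN keeps every row from books (the left table); where author_id has no match in authors, the author columns become NULL. Walk through each book:
  - book 1 (Quiet Streets): author_id=2 -> matches Perez
  - book 2 (The Glass Key): author_id=1 -> matches Nelson
  - book 3 (The Long Road): author_id=1 -> matches Nelson
  - book 4 (Paper Boats): author_id=2 -> matches Perez
  - book 5 (Northern Lights): author_id=3 -> matches Green
  - book 6 (Silent Waters): author_id=NULL, no match -> kept with NULL
  - book 7 (The Blue Door): author_id=2 -> matches Perez
  - book 8 (Falling Leaves): author_id=1 -> matches Nelson
  - book 9 (The Last Train): author_id=NULL, no match -> kept with NULL
All 9 rows appear; 2 have NULL author.

SQL:
SELECT a.title, b.name AS author
FROM books a
LEFT JOIN authors b ON a.author_id = b.id

Result:
title           | author
----------------+-------
Quiet Streets   | Perez 
The Glass Key   | Nelson
The Long Road   | Nelson
Paper Boats     | Perez 
Northern Lights | Green 
Silent Waters   | NULL  
The Blue Door   | Perez 
Falling Leaves  | Nelson
The Last Train  | NULL  


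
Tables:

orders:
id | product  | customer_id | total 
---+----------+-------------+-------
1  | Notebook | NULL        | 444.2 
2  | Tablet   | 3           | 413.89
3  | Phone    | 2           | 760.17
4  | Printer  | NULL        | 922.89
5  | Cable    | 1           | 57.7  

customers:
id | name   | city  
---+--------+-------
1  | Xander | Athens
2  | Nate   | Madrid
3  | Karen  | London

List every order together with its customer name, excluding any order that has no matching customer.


INNER JOIN keeps only orders rows whose customer_id matches an id in customers. Walk through each order:
  - order 1 (Notebook): customer_id=NULL, no match -> dropped
  - order 2 (Tablet): customer_id=3 -> matches Karen
  - order 3 (Phone): customer_id=2 -> matches Nate
  - order 4 (Printer): customer_id=NULL, no match -> dropped
  - order 5 (Cable): customer_id=1 -> matches Xander
So 2 of 5 rows are dropped.

SQL:
SELECT a.product, b.name AS customer
FROM orders a
INNER JOIN customers b ON a.customer_id = b.id

Result:
product | customer
--------+---------
Tablet  | Karen   
Phone   | Nate    
Cable   | Xander  


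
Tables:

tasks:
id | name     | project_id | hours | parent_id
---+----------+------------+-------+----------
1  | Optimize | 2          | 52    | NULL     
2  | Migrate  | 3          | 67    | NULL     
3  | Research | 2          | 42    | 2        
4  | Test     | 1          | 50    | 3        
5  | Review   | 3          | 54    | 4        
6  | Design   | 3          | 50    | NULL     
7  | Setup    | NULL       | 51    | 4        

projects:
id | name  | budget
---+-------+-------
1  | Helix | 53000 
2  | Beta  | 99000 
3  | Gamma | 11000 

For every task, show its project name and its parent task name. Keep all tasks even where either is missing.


Two LEFT JOINs from the same base table tasks: one to projects via project_id, one to tasks itself via parent_id. Both are LEFT so every task is preserved.
Match against projects:
  - task 1 (Optimize): project_id=2 -> matches Beta
  - task 2 (Migrate): project_id=3 -> matches Gamma
  - task 3 (Research): project_id=2 -> matches Beta
  - task 4 (Test): project_id=1 -> matches Helix
  - task 5 (Review): project_id=3 -> matches Gamma
  - task 6 (Design): project_id=3 -> matches Gamma
  - task 7 (Setup): project_id=NULL, no match -> kept with NULL
Match against tasks (self):
  - task 1 (Optimize): parent_id=NULL -> NULL
  - task 2 (Migrate): parent_id=NULL -> NULL
  - task 3 (Research): parent_id=2 -> Migrate
  - task 4 (Test): parent_id=3 -> Research
  - task 5 (Review): parent_id=4 -> Test
  - task 6 (Design): parent_id=NULL -> NULL
  - task 7 (Setup): parent_id=4 -> Test

SQL:
SELECT a.name, b.name AS project, c.name AS parent
FROM tasks a
LEFT JOIN projects b ON a.project_id = b.id
LEFT JOIN tasks c ON a.parent_id = c.id

Result:
name     | project | parent  
---------+---------+---------
Optimize | Beta    | NULL    
Migrate  | Gamma   | NULL    
Research | Beta    | Migrate 
Test     | Helix   | Research
Review   | Gamma   | Test    
Design   | Gamma   | NULL    
Setup    | NULL    | Test    
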